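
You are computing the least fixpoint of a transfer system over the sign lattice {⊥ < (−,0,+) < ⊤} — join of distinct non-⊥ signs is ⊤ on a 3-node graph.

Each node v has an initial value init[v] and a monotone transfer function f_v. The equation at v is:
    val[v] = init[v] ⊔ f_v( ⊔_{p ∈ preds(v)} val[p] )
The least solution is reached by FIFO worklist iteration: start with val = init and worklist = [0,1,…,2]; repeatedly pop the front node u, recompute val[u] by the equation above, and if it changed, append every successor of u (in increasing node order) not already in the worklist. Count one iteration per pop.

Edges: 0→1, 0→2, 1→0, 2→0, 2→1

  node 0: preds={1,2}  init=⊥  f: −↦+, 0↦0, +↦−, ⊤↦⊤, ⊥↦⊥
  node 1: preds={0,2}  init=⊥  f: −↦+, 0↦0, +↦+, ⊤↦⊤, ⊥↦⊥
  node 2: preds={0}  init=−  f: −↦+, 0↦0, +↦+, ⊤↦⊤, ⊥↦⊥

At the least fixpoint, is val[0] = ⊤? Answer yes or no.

yes

Iteration log — 6 steps:
  step 1. node 0  ⊔preds=−  new=+  old=⊥  +wl: 
  step 2. node 1  ⊔preds=⊤  new=⊤  old=⊥  +wl: 0
  step 3. node 2  ⊔preds=+  new=⊤  old=−  +wl: 1
  step 4. node 0  ⊔preds=⊤  new=⊤  old=+  +wl: 2
  step 5. node 1  ⊔preds=⊤  new=⊤  stable
  step 6. node 2  ⊔preds=⊤  new=⊤  stable

Least fixpoint reached:
  node 0: ⊤
  node 1: ⊤
  node 2: ⊤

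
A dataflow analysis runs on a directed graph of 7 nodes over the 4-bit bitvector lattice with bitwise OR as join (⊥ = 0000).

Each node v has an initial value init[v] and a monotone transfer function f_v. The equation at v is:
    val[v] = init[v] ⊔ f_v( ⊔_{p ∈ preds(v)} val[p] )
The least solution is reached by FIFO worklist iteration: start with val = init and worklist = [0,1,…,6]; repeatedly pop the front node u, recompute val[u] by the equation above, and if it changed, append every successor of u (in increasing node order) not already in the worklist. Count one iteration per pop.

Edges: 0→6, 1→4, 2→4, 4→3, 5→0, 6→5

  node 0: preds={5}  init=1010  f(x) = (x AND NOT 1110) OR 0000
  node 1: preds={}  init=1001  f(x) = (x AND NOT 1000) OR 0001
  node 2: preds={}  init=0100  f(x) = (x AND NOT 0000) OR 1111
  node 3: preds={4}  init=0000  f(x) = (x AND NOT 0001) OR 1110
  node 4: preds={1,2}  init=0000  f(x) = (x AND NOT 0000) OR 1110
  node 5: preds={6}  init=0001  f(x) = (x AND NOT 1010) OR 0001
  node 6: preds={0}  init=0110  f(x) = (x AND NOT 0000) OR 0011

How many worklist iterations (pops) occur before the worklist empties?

10

Worklist (10 pops):
  #1 pop 0: in=0001 → 1011 (was 1010); enqueue []
  #2 pop 1: in=0000 → 1001 (no change)
  #3 pop 2: in=0000 → 1111 (was 0100); enqueue []
  #4 pop 3: in=0000 → 1110 (was 0000); enqueue []
  #5 pop 4: in=1111 → 1111 (was 0000); enqueue [3]
  #6 pop 5: in=0110 → 0101 (was 0001); enqueue [0]
  #7 pop 6: in=1011 → 1111 (was 0110); enqueue [5]
  #8 pop 3: in=1111 → 1110 (no change)
  #9 pop 0: in=0101 → 1011 (no change)
  #10 pop 5: in=1111 → 0101 (no change)

Fixpoint:
  val[0] = 1011
  val[1] = 1001
  val[2] = 1111
  val[3] = 1110
  val[4] = 1111
  val[5] = 0101
  val[6] = 1111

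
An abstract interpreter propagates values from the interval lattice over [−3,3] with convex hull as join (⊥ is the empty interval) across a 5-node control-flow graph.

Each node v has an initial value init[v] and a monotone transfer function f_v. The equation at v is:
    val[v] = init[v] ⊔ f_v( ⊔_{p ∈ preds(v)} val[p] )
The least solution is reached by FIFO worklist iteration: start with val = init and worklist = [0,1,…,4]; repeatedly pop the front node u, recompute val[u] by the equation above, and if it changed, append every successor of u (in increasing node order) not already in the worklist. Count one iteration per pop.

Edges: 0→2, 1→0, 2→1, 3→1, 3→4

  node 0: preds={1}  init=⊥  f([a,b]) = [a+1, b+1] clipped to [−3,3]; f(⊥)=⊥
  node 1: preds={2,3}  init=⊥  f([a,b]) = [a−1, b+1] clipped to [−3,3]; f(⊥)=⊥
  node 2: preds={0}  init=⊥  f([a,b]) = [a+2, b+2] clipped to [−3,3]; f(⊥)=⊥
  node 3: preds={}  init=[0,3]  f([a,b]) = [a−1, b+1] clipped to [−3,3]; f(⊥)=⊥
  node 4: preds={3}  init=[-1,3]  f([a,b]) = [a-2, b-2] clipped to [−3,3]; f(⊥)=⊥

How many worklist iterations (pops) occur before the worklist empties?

Worklist (8 pops):
  #1 pop 0: in=⊥ → ⊥ (no change)
  #2 pop 1: in=[0,3] → [-1,3] (was ⊥); enqueue [0]
  #3 pop 2: in=⊥ → ⊥ (no change)
  #4 pop 3: in=⊥ → [0,3] (no change)
  #5 pop 4: in=[0,3] → [-2,3] (was [-1,3]); enqueue []
  #6 pop 0: in=[-1,3] → [0,3] (was ⊥); enqueue [2]
  #7 pop 2: in=[0,3] → [2,3] (was ⊥); enqueue [1]
  #8 pop 1: in=[0,3] → [-1,3] (no change)

Fixpoint:
  val[0] = [0,3]
  val[1] = [-1,3]
  val[2] = [2,3]
  val[3] = [0,3]
  val[4] = [-2,3]

8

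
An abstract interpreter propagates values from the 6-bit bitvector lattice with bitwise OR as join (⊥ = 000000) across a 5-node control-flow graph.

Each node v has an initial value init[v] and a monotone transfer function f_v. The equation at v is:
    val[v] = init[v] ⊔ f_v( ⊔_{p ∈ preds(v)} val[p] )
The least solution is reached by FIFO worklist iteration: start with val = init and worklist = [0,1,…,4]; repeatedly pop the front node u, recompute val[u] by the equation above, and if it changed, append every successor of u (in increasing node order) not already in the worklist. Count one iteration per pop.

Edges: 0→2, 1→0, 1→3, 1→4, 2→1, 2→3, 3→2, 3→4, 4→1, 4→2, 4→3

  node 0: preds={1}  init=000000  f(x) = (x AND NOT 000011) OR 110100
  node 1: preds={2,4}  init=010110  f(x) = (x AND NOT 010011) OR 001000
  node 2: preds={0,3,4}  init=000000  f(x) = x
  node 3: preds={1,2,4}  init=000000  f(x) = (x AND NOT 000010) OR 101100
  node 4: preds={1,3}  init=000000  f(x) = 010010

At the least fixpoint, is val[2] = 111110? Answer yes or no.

Worklist (12 pops):
  #1 pop 0: in=010110 → 110100 (was 000000); enqueue []
  #2 pop 1: in=000000 → 011110 (was 010110); enqueue [0]
  #3 pop 2: in=110100 → 110100 (was 000000); enqueue [1]
  #4 pop 3: in=111110 → 111100 (was 000000); enqueue [2]
  #5 pop 4: in=111110 → 010010 (was 000000); enqueue [3]
  #6 pop 0: in=011110 → 111100 (was 110100); enqueue []
  #7 pop 1: in=110110 → 111110 (was 011110); enqueue [0,4]
  #8 pop 2: in=111110 → 111110 (was 110100); enqueue [1]
  #9 pop 3: in=111110 → 111100 (no change)
  #10 pop 0: in=111110 → 111100 (no change)
  #11 pop 4: in=111110 → 010010 (no change)
  #12 pop 1: in=111110 → 111110 (no change)

Fixpoint:
  val[0] = 111100
  val[1] = 111110
  val[2] = 111110
  val[3] = 111100
  val[4] = 010010

yes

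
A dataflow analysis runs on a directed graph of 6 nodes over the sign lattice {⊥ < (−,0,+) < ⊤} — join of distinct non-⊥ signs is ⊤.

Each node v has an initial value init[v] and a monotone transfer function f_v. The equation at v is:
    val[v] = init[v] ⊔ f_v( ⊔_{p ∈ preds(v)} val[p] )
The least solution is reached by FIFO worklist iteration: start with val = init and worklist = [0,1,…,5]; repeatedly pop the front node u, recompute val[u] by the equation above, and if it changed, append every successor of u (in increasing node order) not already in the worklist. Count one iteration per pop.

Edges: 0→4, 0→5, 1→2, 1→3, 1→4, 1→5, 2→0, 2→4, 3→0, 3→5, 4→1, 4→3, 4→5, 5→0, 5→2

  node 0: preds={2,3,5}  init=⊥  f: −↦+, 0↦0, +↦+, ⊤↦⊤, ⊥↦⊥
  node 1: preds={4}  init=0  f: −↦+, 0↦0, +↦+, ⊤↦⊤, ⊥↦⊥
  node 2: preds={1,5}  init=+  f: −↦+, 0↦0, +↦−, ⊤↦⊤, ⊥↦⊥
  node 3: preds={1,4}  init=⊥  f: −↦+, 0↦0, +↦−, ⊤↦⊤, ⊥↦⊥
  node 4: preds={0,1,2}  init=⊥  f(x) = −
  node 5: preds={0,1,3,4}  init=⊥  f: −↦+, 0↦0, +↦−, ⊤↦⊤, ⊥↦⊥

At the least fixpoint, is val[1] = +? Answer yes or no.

Trace (13 dequeues):
  [1] u=0 | in + | out + | prev ⊥ | push {}
  [2] u=1 | in ⊥ | out 0 | ==
  [3] u=2 | in 0 | out ⊤ | prev + | push {0}
  [4] u=3 | in 0 | out 0 | prev ⊥ | push {}
  [5] u=4 | in ⊤ | out − | prev ⊥ | push {1,3}
  [6] u=5 | in ⊤ | out ⊤ | prev ⊥ | push {2}
  [7] u=0 | in ⊤ | out ⊤ | prev + | push {4,5}
  [8] u=1 | in − | out ⊤ | prev 0 | push {}
  [9] u=3 | in ⊤ | out ⊤ | prev 0 | push {0}
  [10] u=2 | in ⊤ | out ⊤ | ==
  [11] u=4 | in ⊤ | out − | ==
  [12] u=5 | in ⊤ | out ⊤ | ==
  [13] u=0 | in ⊤ | out ⊤ | ==

Converged values:
  [0] ⊤
  [1] ⊤
  [2] ⊤
  [3] ⊤
  [4] −
  [5] ⊤

no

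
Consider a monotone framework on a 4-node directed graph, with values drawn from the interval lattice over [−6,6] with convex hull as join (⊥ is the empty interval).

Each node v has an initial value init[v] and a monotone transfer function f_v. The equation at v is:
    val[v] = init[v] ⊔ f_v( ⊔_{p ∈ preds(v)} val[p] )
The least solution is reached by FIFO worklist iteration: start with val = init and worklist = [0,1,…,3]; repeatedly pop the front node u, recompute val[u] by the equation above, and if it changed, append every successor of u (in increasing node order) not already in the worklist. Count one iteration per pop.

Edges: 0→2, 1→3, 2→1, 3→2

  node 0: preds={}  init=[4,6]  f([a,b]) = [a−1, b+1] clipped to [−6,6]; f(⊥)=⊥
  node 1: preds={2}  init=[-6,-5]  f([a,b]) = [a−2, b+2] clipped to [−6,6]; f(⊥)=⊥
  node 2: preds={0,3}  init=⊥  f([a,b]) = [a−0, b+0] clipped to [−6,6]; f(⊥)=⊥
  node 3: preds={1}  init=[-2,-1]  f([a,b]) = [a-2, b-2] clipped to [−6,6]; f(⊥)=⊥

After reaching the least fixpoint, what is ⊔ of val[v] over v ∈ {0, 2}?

Iteration log — 9 steps:
  step 1. node 0  ⊔preds=⊥  new=[4,6]  stable
  step 2. node 1  ⊔preds=⊥  new=[-6,-5]  stable
  step 3. node 2  ⊔preds=[-2,6]  new=[-2,6]  old=⊥  +wl: 1
  step 4. node 3  ⊔preds=[-6,-5]  new=[-6,-1]  old=[-2,-1]  +wl: 2
  step 5. node 1  ⊔preds=[-2,6]  new=[-6,6]  old=[-6,-5]  +wl: 3
  step 6. node 2  ⊔preds=[-6,6]  new=[-6,6]  old=[-2,6]  +wl: 1
  step 7. node 3  ⊔preds=[-6,6]  new=[-6,4]  old=[-6,-1]  +wl: 2
  step 8. node 1  ⊔preds=[-6,6]  new=[-6,6]  stable
  step 9. node 2  ⊔preds=[-6,6]  new=[-6,6]  stable

Least fixpoint reached:
  node 0: [4,6]
  node 1: [-6,6]
  node 2: [-6,6]
  node 3: [-6,4]

[-6,6]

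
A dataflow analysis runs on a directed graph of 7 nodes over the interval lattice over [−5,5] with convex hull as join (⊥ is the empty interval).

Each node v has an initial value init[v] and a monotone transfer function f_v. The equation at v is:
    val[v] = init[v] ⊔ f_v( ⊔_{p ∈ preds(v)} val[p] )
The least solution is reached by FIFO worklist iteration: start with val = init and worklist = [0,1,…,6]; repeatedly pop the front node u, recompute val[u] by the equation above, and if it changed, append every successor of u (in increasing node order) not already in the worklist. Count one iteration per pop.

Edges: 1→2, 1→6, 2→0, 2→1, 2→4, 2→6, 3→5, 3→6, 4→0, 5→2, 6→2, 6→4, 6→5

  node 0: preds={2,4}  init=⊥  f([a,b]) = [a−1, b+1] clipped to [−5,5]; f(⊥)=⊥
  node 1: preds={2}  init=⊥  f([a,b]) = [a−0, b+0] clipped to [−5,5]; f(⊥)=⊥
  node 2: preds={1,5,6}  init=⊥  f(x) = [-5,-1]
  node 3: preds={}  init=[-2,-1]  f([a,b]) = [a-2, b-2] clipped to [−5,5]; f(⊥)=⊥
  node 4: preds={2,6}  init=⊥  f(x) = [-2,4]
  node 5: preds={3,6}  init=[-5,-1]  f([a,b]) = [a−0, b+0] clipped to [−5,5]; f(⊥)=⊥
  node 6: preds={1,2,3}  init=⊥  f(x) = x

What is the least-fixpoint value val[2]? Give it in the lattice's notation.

[-5,-1]

Iteration log — 13 steps:
  step 1. node 0  ⊔preds=⊥  new=⊥  stable
  step 2. node 1  ⊔preds=⊥  new=⊥  stable
  step 3. node 2  ⊔preds=[-5,-1]  new=[-5,-1]  old=⊥  +wl: 0,1
  step 4. node 3  ⊔preds=⊥  new=[-2,-1]  stable
  step 5. node 4  ⊔preds=[-5,-1]  new=[-2,4]  old=⊥  +wl: 
  step 6. node 5  ⊔preds=[-2,-1]  new=[-5,-1]  stable
  step 7. node 6  ⊔preds=[-5,-1]  new=[-5,-1]  old=⊥  +wl: 2,4,5
  step 8. node 0  ⊔preds=[-5,4]  new=[-5,5]  old=⊥  +wl: 
  step 9. node 1  ⊔preds=[-5,-1]  new=[-5,-1]  old=⊥  +wl: 6
  step 10. node 2  ⊔preds=[-5,-1]  new=[-5,-1]  stable
  step 11. node 4  ⊔preds=[-5,-1]  new=[-2,4]  stable
  step 12. node 5  ⊔preds=[-5,-1]  new=[-5,-1]  stable
  step 13. node 6  ⊔preds=[-5,-1]  new=[-5,-1]  stable

Least fixpoint reached:
  node 0: [-5,5]
  node 1: [-5,-1]
  node 2: [-5,-1]
  node 3: [-2,-1]
  node 4: [-2,4]
  node 5: [-5,-1]
  node 6: [-5,-1]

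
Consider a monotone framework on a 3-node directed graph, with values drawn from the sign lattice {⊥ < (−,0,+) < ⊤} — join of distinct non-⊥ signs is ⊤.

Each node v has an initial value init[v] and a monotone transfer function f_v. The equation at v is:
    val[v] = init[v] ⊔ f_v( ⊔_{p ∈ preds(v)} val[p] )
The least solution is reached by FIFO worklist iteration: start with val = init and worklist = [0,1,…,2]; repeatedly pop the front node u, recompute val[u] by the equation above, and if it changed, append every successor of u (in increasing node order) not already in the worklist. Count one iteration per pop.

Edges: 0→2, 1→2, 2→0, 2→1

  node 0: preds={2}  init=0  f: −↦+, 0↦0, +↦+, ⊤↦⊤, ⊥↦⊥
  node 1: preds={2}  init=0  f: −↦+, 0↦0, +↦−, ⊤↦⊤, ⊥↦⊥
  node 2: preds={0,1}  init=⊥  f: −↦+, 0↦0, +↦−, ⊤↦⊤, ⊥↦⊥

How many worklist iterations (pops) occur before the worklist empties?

Trace (5 dequeues):
  [1] u=0 | in ⊥ | out 0 | ==
  [2] u=1 | in ⊥ | out 0 | ==
  [3] u=2 | in 0 | out 0 | prev ⊥ | push {0,1}
  [4] u=0 | in 0 | out 0 | ==
  [5] u=1 | in 0 | out 0 | ==

Converged values:
  [0] 0
  [1] 0
  [2] 0

5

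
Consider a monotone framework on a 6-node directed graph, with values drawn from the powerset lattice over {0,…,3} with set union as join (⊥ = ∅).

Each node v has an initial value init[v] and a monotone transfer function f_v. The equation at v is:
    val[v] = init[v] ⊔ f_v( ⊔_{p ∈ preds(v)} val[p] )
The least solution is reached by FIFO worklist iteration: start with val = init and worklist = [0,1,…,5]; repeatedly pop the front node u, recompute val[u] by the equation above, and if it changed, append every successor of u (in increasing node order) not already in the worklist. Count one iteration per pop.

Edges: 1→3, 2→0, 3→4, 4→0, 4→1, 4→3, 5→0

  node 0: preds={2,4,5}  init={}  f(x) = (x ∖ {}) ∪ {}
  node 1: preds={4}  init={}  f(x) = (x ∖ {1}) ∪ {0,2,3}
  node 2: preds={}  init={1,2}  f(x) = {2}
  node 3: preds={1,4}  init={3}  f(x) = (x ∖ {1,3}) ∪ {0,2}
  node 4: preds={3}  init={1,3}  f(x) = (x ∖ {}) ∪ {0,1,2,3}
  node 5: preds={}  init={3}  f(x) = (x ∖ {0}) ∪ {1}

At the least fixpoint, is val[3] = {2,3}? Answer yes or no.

no

Iteration log — 9 steps:
  step 1. node 0  ⊔preds={1,2,3}  new={1,2,3}  old={}  +wl: 
  step 2. node 1  ⊔preds={1,3}  new={0,2,3}  old={}  +wl: 
  step 3. node 2  ⊔preds={}  new={1,2}  stable
  step 4. node 3  ⊔preds={0,1,2,3}  new={0,2,3}  old={3}  +wl: 
  step 5. node 4  ⊔preds={0,2,3}  new={0,1,2,3}  old={1,3}  +wl: 0,1,3
  step 6. node 5  ⊔preds={}  new={1,3}  old={3}  +wl: 
  step 7. node 0  ⊔preds={0,1,2,3}  new={0,1,2,3}  old={1,2,3}  +wl: 
  step 8. node 1  ⊔preds={0,1,2,3}  new={0,2,3}  stable
  step 9. node 3  ⊔preds={0,1,2,3}  new={0,2,3}  stable

Least fixpoint reached:
  node 0: {0,1,2,3}
  node 1: {0,2,3}
  node 2: {1,2}
  node 3: {0,2,3}
  node 4: {0,1,2,3}
  node 5: {1,3}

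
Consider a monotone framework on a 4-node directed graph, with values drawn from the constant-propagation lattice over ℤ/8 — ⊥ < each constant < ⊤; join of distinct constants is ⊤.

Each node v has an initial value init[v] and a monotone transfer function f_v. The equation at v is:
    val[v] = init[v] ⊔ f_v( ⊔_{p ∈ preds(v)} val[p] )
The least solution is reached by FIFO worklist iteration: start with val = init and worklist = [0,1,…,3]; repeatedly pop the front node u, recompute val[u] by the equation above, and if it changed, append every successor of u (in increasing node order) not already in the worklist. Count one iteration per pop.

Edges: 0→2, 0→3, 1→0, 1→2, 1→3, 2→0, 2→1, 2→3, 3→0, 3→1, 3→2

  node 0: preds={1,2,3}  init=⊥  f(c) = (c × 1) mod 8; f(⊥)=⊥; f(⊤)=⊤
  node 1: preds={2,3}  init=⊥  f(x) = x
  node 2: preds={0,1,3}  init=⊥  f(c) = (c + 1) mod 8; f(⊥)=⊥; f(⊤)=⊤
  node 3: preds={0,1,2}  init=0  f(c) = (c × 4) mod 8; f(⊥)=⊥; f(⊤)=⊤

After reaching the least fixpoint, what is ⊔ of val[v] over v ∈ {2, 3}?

Worklist (10 pops):
  #1 pop 0: in=0 → 0 (was ⊥); enqueue []
  #2 pop 1: in=0 → 0 (was ⊥); enqueue [0]
  #3 pop 2: in=0 → 1 (was ⊥); enqueue [1]
  #4 pop 3: in=⊤ → ⊤ (was 0); enqueue [2]
  #5 pop 0: in=⊤ → ⊤ (was 0); enqueue [3]
  #6 pop 1: in=⊤ → ⊤ (was 0); enqueue [0]
  #7 pop 2: in=⊤ → ⊤ (was 1); enqueue [1]
  #8 pop 3: in=⊤ → ⊤ (no change)
  #9 pop 0: in=⊤ → ⊤ (no change)
  #10 pop 1: in=⊤ → ⊤ (no change)

Fixpoint:
  val[0] = ⊤
  val[1] = ⊤
  val[2] = ⊤
  val[3] = ⊤

⊤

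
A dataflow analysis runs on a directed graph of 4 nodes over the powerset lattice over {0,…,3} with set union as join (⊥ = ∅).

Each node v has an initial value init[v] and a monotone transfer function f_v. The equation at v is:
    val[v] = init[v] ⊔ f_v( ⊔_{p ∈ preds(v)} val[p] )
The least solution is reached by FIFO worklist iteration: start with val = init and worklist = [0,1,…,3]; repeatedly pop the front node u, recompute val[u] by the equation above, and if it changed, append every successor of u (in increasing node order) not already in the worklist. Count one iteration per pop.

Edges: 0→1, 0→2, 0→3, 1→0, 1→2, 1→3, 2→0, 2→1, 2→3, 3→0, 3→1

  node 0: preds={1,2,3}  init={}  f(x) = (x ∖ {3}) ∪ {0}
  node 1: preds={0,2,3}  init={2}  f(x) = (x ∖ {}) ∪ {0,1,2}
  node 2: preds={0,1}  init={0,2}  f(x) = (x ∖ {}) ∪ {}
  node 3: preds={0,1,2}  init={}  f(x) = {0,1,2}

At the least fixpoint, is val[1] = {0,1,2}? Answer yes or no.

yes

Worklist (8 pops):
  #1 pop 0: in={0,2} → {0,2} (was {}); enqueue []
  #2 pop 1: in={0,2} → {0,1,2} (was {2}); enqueue [0]
  #3 pop 2: in={0,1,2} → {0,1,2} (was {0,2}); enqueue [1]
  #4 pop 3: in={0,1,2} → {0,1,2} (was {}); enqueue []
  #5 pop 0: in={0,1,2} → {0,1,2} (was {0,2}); enqueue [2,3]
  #6 pop 1: in={0,1,2} → {0,1,2} (no change)
  #7 pop 2: in={0,1,2} → {0,1,2} (no change)
  #8 pop 3: in={0,1,2} → {0,1,2} (no change)

Fixpoint:
  val[0] = {0,1,2}
  val[1] = {0,1,2}
  val[2] = {0,1,2}
  val[3] = {0,1,2}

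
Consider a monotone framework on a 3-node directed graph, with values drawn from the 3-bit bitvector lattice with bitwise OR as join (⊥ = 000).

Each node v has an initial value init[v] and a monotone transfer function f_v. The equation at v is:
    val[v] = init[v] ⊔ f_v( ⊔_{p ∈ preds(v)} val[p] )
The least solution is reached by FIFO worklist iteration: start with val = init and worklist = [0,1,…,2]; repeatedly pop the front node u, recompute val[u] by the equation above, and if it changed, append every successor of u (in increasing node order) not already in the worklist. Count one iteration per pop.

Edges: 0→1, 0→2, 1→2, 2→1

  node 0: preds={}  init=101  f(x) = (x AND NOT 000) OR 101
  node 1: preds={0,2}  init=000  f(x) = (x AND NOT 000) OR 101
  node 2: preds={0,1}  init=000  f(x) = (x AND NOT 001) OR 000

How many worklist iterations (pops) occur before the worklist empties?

Worklist (4 pops):
  #1 pop 0: in=000 → 101 (no change)
  #2 pop 1: in=101 → 101 (was 000); enqueue []
  #3 pop 2: in=101 → 100 (was 000); enqueue [1]
  #4 pop 1: in=101 → 101 (no change)

Fixpoint:
  val[0] = 101
  val[1] = 101
  val[2] = 100

4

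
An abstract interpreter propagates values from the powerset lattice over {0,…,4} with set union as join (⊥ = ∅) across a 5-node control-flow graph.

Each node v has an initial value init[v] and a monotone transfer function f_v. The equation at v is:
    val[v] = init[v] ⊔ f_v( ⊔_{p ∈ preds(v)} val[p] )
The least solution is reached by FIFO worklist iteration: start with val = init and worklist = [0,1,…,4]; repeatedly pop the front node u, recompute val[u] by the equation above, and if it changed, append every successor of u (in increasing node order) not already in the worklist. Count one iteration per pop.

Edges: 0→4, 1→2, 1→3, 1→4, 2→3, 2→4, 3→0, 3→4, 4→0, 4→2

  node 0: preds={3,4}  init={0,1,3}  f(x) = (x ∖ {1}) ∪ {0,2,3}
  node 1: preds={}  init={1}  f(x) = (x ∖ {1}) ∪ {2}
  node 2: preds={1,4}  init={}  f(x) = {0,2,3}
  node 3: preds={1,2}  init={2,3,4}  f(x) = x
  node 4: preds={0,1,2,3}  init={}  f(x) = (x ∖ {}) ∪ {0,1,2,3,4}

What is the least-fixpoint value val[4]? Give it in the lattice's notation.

Worklist (7 pops):
  #1 pop 0: in={2,3,4} → {0,1,2,3,4} (was {0,1,3}); enqueue []
  #2 pop 1: in={} → {1,2} (was {1}); enqueue []
  #3 pop 2: in={1,2} → {0,2,3} (was {}); enqueue []
  #4 pop 3: in={0,1,2,3} → {0,1,2,3,4} (was {2,3,4}); enqueue [0]
  #5 pop 4: in={0,1,2,3,4} → {0,1,2,3,4} (was {}); enqueue [2]
  #6 pop 0: in={0,1,2,3,4} → {0,1,2,3,4} (no change)
  #7 pop 2: in={0,1,2,3,4} → {0,2,3} (no change)

Fixpoint:
  val[0] = {0,1,2,3,4}
  val[1] = {1,2}
  val[2] = {0,2,3}
  val[3] = {0,1,2,3,4}
  val[4] = {0,1,2,3,4}

{0,1,2,3,4}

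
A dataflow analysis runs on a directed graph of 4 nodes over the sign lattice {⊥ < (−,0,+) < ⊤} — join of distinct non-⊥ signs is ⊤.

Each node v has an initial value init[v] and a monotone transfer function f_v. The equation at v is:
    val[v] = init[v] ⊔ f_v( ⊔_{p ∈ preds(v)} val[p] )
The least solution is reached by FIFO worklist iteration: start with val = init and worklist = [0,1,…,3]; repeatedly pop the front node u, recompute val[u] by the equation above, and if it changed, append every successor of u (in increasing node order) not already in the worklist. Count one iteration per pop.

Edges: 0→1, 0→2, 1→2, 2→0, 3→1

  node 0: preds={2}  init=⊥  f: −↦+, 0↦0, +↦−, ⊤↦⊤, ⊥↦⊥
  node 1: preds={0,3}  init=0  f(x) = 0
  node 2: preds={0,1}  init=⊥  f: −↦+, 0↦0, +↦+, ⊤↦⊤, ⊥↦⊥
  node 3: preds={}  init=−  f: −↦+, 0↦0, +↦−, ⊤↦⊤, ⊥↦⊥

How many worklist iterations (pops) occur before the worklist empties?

7

Trace (7 dequeues):
  [1] u=0 | in ⊥ | out ⊥ | ==
  [2] u=1 | in − | out 0 | ==
  [3] u=2 | in 0 | out 0 | prev ⊥ | push {0}
  [4] u=3 | in ⊥ | out − | ==
  [5] u=0 | in 0 | out 0 | prev ⊥ | push {1,2}
  [6] u=1 | in ⊤ | out 0 | ==
  [7] u=2 | in 0 | out 0 | ==

Converged values:
  [0] 0
  [1] 0
  [2] 0
  [3] −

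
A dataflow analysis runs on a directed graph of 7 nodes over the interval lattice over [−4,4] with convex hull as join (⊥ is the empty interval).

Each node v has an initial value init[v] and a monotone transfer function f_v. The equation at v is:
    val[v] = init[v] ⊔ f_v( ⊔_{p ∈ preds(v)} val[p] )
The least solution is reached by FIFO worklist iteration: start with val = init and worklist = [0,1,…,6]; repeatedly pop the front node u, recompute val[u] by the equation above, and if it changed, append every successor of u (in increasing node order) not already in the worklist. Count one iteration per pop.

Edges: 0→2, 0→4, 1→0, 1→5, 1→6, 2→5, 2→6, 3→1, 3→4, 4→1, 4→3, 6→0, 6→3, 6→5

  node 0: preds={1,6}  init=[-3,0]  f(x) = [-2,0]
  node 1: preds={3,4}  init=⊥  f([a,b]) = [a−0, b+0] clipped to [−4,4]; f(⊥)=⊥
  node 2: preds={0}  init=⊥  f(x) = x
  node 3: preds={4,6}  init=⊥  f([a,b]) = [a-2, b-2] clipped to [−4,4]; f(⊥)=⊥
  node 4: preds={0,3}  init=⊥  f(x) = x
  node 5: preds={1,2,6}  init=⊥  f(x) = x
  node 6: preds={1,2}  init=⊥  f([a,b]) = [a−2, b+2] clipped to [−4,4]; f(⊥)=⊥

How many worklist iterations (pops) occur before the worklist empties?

19

Iteration log — 19 steps:
  step 1. node 0  ⊔preds=⊥  new=[-3,0]  stable
  step 2. node 1  ⊔preds=⊥  new=⊥  stable
  step 3. node 2  ⊔preds=[-3,0]  new=[-3,0]  old=⊥  +wl: 
  step 4. node 3  ⊔preds=⊥  new=⊥  stable
  step 5. node 4  ⊔preds=[-3,0]  new=[-3,0]  old=⊥  +wl: 1,3
  step 6. node 5  ⊔preds=[-3,0]  new=[-3,0]  old=⊥  +wl: 
  step 7. node 6  ⊔preds=[-3,0]  new=[-4,2]  old=⊥  +wl: 0,5
  step 8. node 1  ⊔preds=[-3,0]  new=[-3,0]  old=⊥  +wl: 6
  step 9. node 3  ⊔preds=[-4,2]  new=[-4,0]  old=⊥  +wl: 1,4
  step 10. node 0  ⊔preds=[-4,2]  new=[-3,0]  stable
  step 11. node 5  ⊔preds=[-4,2]  new=[-4,2]  old=[-3,0]  +wl: 
  step 12. node 6  ⊔preds=[-3,0]  new=[-4,2]  stable
  step 13. node 1  ⊔preds=[-4,0]  new=[-4,0]  old=[-3,0]  +wl: 0,5,6
  step 14. node 4  ⊔preds=[-4,0]  new=[-4,0]  old=[-3,0]  +wl: 1,3
  step 15. node 0  ⊔preds=[-4,2]  new=[-3,0]  stable
  step 16. node 5  ⊔preds=[-4,2]  new=[-4,2]  stable
  step 17. node 6  ⊔preds=[-4,0]  new=[-4,2]  stable
  step 18. node 1  ⊔preds=[-4,0]  new=[-4,0]  stable
  step 19. node 3  ⊔preds=[-4,2]  new=[-4,0]  stable

Least fixpoint reached:
  node 0: [-3,0]
  node 1: [-4,0]
  node 2: [-3,0]
  node 3: [-4,0]
  node 4: [-4,0]
  node 5: [-4,2]
  node 6: [-4,2]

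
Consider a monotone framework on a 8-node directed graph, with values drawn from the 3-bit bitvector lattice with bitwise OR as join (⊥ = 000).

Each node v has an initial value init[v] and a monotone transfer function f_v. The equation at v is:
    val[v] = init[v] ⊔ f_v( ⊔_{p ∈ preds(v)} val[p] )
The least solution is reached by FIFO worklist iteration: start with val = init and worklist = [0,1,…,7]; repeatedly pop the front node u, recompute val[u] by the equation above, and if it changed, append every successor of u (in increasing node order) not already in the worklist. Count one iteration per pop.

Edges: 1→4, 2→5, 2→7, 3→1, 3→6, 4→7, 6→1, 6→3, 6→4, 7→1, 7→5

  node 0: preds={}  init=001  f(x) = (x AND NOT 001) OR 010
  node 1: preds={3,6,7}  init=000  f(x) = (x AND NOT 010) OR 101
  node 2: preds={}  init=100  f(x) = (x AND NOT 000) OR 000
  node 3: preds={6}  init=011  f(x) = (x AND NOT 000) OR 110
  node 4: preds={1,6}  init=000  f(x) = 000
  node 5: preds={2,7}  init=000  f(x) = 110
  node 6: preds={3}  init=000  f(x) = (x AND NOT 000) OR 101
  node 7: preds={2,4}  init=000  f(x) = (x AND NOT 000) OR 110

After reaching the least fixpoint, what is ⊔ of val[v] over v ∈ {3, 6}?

Trace (12 dequeues):
  [1] u=0 | in 000 | out 011 | prev 001 | push {}
  [2] u=1 | in 011 | out 101 | prev 000 | push {}
  [3] u=2 | in 000 | out 100 | ==
  [4] u=3 | in 000 | out 111 | prev 011 | push {1}
  [5] u=4 | in 101 | out 000 | ==
  [6] u=5 | in 100 | out 110 | prev 000 | push {}
  [7] u=6 | in 111 | out 111 | prev 000 | push {3,4}
  [8] u=7 | in 100 | out 110 | prev 000 | push {5}
  [9] u=1 | in 111 | out 101 | ==
  [10] u=3 | in 111 | out 111 | ==
  [11] u=4 | in 111 | out 000 | ==
  [12] u=5 | in 110 | out 110 | ==

Converged values:
  [0] 011
  [1] 101
  [2] 100
  [3] 111
  [4] 000
  [5] 110
  [6] 111
  [7] 110

111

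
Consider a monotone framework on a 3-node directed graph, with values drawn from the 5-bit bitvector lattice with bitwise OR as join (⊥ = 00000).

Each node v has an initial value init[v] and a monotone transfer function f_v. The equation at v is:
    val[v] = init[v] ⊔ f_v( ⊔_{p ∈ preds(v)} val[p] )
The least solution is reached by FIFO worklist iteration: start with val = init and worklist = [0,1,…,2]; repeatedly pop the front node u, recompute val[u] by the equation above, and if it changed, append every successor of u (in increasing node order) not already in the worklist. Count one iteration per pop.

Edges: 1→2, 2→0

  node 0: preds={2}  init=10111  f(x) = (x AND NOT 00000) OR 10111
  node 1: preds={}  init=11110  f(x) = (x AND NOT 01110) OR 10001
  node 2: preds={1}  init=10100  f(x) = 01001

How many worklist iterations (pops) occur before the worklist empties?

Iteration log — 4 steps:
  step 1. node 0  ⊔preds=10100  new=10111  stable
  step 2. node 1  ⊔preds=00000  new=11111  old=11110  +wl: 
  step 3. node 2  ⊔preds=11111  new=11101  old=10100  +wl: 0
  step 4. node 0  ⊔preds=11101  new=11111  old=10111  +wl: 

Least fixpoint reached:
  node 0: 11111
  node 1: 11111
  node 2: 11101

4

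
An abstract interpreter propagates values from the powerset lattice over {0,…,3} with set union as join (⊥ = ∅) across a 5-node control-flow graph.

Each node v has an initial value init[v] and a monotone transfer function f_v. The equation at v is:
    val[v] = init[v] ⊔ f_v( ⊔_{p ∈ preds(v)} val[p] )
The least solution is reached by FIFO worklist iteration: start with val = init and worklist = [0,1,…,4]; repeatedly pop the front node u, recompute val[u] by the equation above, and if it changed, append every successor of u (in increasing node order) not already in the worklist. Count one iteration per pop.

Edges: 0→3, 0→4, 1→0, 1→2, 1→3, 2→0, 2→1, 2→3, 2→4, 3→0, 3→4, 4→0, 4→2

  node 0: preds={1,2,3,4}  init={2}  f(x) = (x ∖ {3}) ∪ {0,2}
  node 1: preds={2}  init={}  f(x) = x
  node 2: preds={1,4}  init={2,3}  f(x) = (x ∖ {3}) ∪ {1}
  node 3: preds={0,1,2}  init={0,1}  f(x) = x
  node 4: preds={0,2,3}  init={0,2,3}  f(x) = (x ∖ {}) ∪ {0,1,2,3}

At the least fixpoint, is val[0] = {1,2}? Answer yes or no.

Worklist (10 pops):
  #1 pop 0: in={0,1,2,3} → {0,1,2} (was {2}); enqueue []
  #2 pop 1: in={2,3} → {2,3} (was {}); enqueue [0]
  #3 pop 2: in={0,2,3} → {0,1,2,3} (was {2,3}); enqueue [1]
  #4 pop 3: in={0,1,2,3} → {0,1,2,3} (was {0,1}); enqueue []
  #5 pop 4: in={0,1,2,3} → {0,1,2,3} (was {0,2,3}); enqueue [2]
  #6 pop 0: in={0,1,2,3} → {0,1,2} (no change)
  #7 pop 1: in={0,1,2,3} → {0,1,2,3} (was {2,3}); enqueue [0,3]
  #8 pop 2: in={0,1,2,3} → {0,1,2,3} (no change)
  #9 pop 0: in={0,1,2,3} → {0,1,2} (no change)
  #10 pop 3: in={0,1,2,3} → {0,1,2,3} (no change)

Fixpoint:
  val[0] = {0,1,2}
  val[1] = {0,1,2,3}
  val[2] = {0,1,2,3}
  val[3] = {0,1,2,3}
  val[4] = {0,1,2,3}

no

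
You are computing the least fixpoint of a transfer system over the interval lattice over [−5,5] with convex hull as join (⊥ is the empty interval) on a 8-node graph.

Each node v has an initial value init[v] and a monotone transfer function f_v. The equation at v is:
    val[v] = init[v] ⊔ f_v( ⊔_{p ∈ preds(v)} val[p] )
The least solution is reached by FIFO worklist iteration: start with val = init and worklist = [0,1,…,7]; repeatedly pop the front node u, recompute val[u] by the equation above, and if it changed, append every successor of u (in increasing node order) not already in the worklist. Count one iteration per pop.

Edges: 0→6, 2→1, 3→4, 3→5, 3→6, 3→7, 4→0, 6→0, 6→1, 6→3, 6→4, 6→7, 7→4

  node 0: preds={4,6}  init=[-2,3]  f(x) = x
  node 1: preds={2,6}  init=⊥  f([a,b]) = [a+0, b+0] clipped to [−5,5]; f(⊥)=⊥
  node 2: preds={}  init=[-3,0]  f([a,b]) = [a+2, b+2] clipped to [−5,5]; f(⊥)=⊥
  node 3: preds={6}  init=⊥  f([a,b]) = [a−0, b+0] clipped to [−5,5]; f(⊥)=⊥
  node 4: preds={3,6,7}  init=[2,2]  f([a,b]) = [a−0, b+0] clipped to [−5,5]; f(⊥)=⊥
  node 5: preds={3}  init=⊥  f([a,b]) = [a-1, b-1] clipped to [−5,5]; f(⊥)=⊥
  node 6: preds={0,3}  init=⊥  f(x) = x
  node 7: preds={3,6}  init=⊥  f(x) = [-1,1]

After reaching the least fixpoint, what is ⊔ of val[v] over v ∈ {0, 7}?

[-2,3]

Trace (16 dequeues):
  [1] u=0 | in [2,2] | out [-2,3] | ==
  [2] u=1 | in [-3,0] | out [-3,0] | prev ⊥ | push {}
  [3] u=2 | in ⊥ | out [-3,0] | ==
  [4] u=3 | in ⊥ | out ⊥ | ==
  [5] u=4 | in ⊥ | out [2,2] | ==
  [6] u=5 | in ⊥ | out ⊥ | ==
  [7] u=6 | in [-2,3] | out [-2,3] | prev ⊥ | push {0,1,3,4}
  [8] u=7 | in [-2,3] | out [-1,1] | prev ⊥ | push {}
  [9] u=0 | in [-2,3] | out [-2,3] | ==
  [10] u=1 | in [-3,3] | out [-3,3] | prev [-3,0] | push {}
  [11] u=3 | in [-2,3] | out [-2,3] | prev ⊥ | push {5,6,7}
  [12] u=4 | in [-2,3] | out [-2,3] | prev [2,2] | push {0}
  [13] u=5 | in [-2,3] | out [-3,2] | prev ⊥ | push {}
  [14] u=6 | in [-2,3] | out [-2,3] | ==
  [15] u=7 | in [-2,3] | out [-1,1] | ==
  [16] u=0 | in [-2,3] | out [-2,3] | ==

Converged values:
  [0] [-2,3]
  [1] [-3,3]
  [2] [-3,0]
  [3] [-2,3]
  [4] [-2,3]
  [5] [-3,2]
  [6] [-2,3]
  [7] [-1,1]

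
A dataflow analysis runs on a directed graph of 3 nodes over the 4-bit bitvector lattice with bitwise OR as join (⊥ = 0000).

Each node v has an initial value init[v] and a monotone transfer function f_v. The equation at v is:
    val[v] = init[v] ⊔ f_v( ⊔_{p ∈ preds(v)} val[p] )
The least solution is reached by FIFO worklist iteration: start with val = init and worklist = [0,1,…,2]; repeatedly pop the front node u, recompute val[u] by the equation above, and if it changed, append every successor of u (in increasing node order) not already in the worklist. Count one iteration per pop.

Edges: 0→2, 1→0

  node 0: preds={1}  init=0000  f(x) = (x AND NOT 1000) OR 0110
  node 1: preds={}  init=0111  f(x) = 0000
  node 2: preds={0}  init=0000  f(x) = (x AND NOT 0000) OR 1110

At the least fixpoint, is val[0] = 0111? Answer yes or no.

Iteration log — 3 steps:
  step 1. node 0  ⊔preds=0111  new=0111  old=0000  +wl: 
  step 2. node 1  ⊔preds=0000  new=0111  stable
  step 3. node 2  ⊔preds=0111  new=1111  old=0000  +wl: 

Least fixpoint reached:
  node 0: 0111
  node 1: 0111
  node 2: 1111

yes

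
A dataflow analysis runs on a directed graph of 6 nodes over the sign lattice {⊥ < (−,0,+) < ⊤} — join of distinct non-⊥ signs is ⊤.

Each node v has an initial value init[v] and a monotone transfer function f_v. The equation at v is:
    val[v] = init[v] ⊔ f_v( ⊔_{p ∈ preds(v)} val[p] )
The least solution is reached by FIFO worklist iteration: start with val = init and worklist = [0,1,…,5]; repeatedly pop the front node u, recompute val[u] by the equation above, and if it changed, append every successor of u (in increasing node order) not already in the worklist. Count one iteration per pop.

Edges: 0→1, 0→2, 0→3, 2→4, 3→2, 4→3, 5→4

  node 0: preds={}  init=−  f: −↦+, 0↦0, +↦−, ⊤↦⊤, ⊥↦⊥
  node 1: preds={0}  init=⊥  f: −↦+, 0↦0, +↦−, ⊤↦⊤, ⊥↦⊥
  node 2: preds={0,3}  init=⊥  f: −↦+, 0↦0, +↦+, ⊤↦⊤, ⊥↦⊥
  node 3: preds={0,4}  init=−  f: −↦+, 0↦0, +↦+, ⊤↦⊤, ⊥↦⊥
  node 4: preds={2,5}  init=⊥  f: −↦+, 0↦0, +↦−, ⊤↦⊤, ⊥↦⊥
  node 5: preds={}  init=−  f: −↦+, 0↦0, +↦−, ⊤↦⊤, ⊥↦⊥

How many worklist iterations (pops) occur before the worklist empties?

Trace (9 dequeues):
  [1] u=0 | in ⊥ | out − | ==
  [2] u=1 | in − | out + | prev ⊥ | push {}
  [3] u=2 | in − | out + | prev ⊥ | push {}
  [4] u=3 | in − | out ⊤ | prev − | push {2}
  [5] u=4 | in ⊤ | out ⊤ | prev ⊥ | push {3}
  [6] u=5 | in ⊥ | out − | ==
  [7] u=2 | in ⊤ | out ⊤ | prev + | push {4}
  [8] u=3 | in ⊤ | out ⊤ | ==
  [9] u=4 | in ⊤ | out ⊤ | ==

Converged values:
  [0] −
  [1] +
  [2] ⊤
  [3] ⊤
  [4] ⊤
  [5] −

9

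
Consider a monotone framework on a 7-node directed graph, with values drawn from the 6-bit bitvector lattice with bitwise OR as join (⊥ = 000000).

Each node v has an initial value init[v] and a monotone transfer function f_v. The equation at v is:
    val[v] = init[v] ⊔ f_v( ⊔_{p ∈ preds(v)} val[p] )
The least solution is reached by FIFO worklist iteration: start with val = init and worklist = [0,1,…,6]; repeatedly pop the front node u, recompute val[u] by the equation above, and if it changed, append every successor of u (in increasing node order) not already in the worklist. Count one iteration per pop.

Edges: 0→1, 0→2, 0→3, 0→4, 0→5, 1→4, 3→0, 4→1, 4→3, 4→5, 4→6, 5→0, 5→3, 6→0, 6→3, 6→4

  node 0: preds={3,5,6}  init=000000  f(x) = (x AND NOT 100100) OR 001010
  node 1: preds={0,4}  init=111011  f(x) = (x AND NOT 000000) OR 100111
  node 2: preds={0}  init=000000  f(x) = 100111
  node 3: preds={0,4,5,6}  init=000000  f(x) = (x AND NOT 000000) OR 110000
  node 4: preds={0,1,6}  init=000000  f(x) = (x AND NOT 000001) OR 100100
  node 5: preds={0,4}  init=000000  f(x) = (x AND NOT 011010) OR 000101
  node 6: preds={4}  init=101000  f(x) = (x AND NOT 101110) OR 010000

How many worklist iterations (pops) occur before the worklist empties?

14

Iteration log — 14 steps:
  step 1. node 0  ⊔preds=101000  new=001010  old=000000  +wl: 
  step 2. node 1  ⊔preds=001010  new=111111  old=111011  +wl: 
  step 3. node 2  ⊔preds=001010  new=100111  old=000000  +wl: 
  step 4. node 3  ⊔preds=101010  new=111010  old=000000  +wl: 0
  step 5. node 4  ⊔preds=111111  new=111110  old=000000  +wl: 1,3
  step 6. node 5  ⊔preds=111110  new=100101  old=000000  +wl: 
  step 7. node 6  ⊔preds=111110  new=111000  old=101000  +wl: 4
  step 8. node 0  ⊔preds=111111  new=011011  old=001010  +wl: 2,5
  step 9. node 1  ⊔preds=111111  new=111111  stable
  step 10. node 3  ⊔preds=111111  new=111111  old=111010  +wl: 0
  step 11. node 4  ⊔preds=111111  new=111110  stable
  step 12. node 2  ⊔preds=011011  new=100111  stable
  step 13. node 5  ⊔preds=111111  new=100101  stable
  step 14. node 0  ⊔preds=111111  new=011011  stable

Least fixpoint reached:
  node 0: 011011
  node 1: 111111
  node 2: 100111
  node 3: 111111
  node 4: 111110
  node 5: 100101
  node 6: 111000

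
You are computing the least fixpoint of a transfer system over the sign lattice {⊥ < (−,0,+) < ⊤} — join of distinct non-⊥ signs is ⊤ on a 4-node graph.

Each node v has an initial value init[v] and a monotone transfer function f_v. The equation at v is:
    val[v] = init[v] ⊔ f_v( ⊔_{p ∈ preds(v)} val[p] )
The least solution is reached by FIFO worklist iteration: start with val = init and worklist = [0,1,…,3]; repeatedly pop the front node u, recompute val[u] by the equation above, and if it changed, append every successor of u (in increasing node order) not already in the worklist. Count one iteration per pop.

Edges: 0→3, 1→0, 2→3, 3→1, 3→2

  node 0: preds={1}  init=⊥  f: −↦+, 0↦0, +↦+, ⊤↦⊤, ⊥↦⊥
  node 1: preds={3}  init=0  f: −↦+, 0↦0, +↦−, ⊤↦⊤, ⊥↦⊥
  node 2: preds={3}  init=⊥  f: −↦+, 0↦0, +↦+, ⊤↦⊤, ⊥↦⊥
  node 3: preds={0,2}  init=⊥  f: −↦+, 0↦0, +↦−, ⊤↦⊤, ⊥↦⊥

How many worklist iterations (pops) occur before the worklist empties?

Iteration log — 7 steps:
  step 1. node 0  ⊔preds=0  new=0  old=⊥  +wl: 
  step 2. node 1  ⊔preds=⊥  new=0  stable
  step 3. node 2  ⊔preds=⊥  new=⊥  stable
  step 4. node 3  ⊔preds=0  new=0  old=⊥  +wl: 1,2
  step 5. node 1  ⊔preds=0  new=0  stable
  step 6. node 2  ⊔preds=0  new=0  old=⊥  +wl: 3
  step 7. node 3  ⊔preds=0  new=0  stable

Least fixpoint reached:
  node 0: 0
  node 1: 0
  node 2: 0
  node 3: 0

7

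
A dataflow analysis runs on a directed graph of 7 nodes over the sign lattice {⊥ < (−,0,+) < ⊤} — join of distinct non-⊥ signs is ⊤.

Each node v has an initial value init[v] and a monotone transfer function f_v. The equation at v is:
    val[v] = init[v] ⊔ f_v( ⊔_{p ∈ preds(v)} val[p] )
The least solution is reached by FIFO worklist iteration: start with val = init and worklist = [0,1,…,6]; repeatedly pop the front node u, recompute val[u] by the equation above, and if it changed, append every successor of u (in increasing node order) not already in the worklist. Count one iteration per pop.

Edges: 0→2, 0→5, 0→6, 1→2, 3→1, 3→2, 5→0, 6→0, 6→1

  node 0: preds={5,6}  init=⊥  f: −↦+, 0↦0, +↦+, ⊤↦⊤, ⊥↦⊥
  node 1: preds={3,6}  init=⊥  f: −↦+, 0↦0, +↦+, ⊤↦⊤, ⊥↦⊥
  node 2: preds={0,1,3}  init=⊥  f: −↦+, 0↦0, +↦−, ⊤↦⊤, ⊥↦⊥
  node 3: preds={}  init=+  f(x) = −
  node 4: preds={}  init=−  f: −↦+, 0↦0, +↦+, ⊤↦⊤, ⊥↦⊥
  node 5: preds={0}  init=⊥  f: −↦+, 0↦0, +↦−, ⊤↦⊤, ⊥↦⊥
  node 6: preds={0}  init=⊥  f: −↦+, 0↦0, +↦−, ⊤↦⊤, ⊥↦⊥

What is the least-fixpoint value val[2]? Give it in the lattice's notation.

Trace (9 dequeues):
  [1] u=0 | in ⊥ | out ⊥ | ==
  [2] u=1 | in + | out + | prev ⊥ | push {}
  [3] u=2 | in + | out − | prev ⊥ | push {}
  [4] u=3 | in ⊥ | out ⊤ | prev + | push {1,2}
  [5] u=4 | in ⊥ | out − | ==
  [6] u=5 | in ⊥ | out ⊥ | ==
  [7] u=6 | in ⊥ | out ⊥ | ==
  [8] u=1 | in ⊤ | out ⊤ | prev + | push {}
  [9] u=2 | in ⊤ | out ⊤ | prev − | push {}

Converged values:
  [0] ⊥
  [1] ⊤
  [2] ⊤
  [3] ⊤
  [4] −
  [5] ⊥
  [6] ⊥

⊤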